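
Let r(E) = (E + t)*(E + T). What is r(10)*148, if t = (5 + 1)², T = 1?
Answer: 74888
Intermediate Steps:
t = 36 (t = 6² = 36)
r(E) = (1 + E)*(36 + E) (r(E) = (E + 36)*(E + 1) = (36 + E)*(1 + E) = (1 + E)*(36 + E))
r(10)*148 = (36 + 10² + 37*10)*148 = (36 + 100 + 370)*148 = 506*148 = 74888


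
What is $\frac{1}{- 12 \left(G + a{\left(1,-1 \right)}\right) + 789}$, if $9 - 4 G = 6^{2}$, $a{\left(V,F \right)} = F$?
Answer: $\frac{1}{882} \approx 0.0011338$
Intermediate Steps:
$G = - \frac{27}{4}$ ($G = \frac{9}{4} - \frac{6^{2}}{4} = \frac{9}{4} - 9 = - \frac{27}{4} \approx -6.75$)
$\frac{1}{- 12 \left(G + a{\left(1,-1 \right)}\right) + 789} = \frac{1}{- 12 \left(- \frac{27}{4} - 1\right) + 789} = \frac{1}{\left(-12\right) \left(- \frac{31}{4}\right) + 789} = \frac{1}{93 + 789} = \frac{1}{882}$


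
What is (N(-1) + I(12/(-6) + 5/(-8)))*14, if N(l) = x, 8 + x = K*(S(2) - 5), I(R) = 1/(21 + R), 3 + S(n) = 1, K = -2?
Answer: 1780/21 ≈ 84.762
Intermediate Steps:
S(n) = -2 (S(n) = -3 + 1 = -2)
x = 6 (x = -8 - 2*(-2 - 5) = -8 - 2*(-7) = -8 + 14 = 6)
N(l) = 6
(N(-1) + I(12/(-6) + 5/(-8)))*14 = (6 + 1/(21 + (12/(-6) + 5/(-8))))*14 = (6 + 1/(21 + (12*(-⅙) + 5*(-⅛))))*14 = (6 + 1/(21 + (-2 - 5/8)))*14 = (6 + 1/(21 - 21/8))*14 = (6 + 1/(147/8))*14 = (6 + 8/147)*14 = (890/147)*14 = 1780/21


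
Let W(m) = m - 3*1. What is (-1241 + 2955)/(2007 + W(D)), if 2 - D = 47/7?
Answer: 11998/13995 ≈ 0.85731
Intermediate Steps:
D = -33/7 (D = 2 - 47/7 = -33/7 ≈ -4.7143)
W(m) = -3 + m (W(m) = m - 3 = -3 + m)
(-1241 + 2955)/(2007 + W(D)) = (-1241 + 2955)/(2007 + (-3 - 33/7)) = 1714/(2007 - 54/7) = 1714/(13995/7) = 1714*(7/13995) = 11998/13995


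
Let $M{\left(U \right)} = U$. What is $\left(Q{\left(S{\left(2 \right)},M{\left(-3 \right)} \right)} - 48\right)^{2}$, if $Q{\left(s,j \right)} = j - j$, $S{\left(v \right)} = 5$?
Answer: $2304$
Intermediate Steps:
$Q{\left(s,j \right)} = 0$
$\left(Q{\left(S{\left(2 \right)},M{\left(-3 \right)} \right)} - 48\right)^{2} = \left(0 - 48\right)^{2} = \left(-48\right)^{2} = 2304$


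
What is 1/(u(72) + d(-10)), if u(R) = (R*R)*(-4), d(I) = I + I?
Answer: -1/20756 ≈ -4.8179e-5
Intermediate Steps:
d(I) = 2*I
u(R) = -4*R**2 (u(R) = R**2*(-4) = -4*R**2)
1/(u(72) + d(-10)) = 1/(-4*72**2 + 2*(-10)) = 1/(-4*5184 - 20) = 1/(-20736 - 20) = 1/(-20756) = -1/20756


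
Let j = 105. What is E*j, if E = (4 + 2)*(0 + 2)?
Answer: 1260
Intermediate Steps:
E = 12 (E = 6*2 = 12)
E*j = 12*105 = 1260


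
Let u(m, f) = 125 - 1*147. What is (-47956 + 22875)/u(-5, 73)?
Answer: 25081/22 ≈ 1140.0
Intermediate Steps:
u(m, f) = -22 (u(m, f) = 125 - 147 = -22)
(-47956 + 22875)/u(-5, 73) = (-47956 + 22875)/(-22) = -25081*(-1/22) = 25081/22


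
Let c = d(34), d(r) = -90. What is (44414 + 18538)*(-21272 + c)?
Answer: -1344780624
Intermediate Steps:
c = -90
(44414 + 18538)*(-21272 + c) = (44414 + 18538)*(-21272 - 90) = 62952*(-21362) = -1344780624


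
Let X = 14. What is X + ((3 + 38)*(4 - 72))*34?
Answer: -94778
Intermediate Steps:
X + ((3 + 38)*(4 - 72))*34 = 14 + ((3 + 38)*(4 - 72))*34 = 14 + (41*(-68))*34 = 14 - 2788*34 = 14 - 94792 = -94778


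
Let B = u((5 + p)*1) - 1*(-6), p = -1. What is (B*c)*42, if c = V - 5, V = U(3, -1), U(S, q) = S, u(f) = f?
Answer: -840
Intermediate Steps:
V = 3
c = -2 (c = 3 - 5 = -2)
B = 10 (B = (5 - 1)*1 - 1*(-6) = 4*1 + 6 = 4 + 6 = 10)
(B*c)*42 = (10*(-2))*42 = -20*42 = -840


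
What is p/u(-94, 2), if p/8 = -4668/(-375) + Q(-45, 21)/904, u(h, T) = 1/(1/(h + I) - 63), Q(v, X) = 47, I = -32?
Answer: -3737943187/593250 ≈ -6300.8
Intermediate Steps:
u(h, T) = 1/(-63 + 1/(-32 + h)) (u(h, T) = 1/(1/(h - 32) - 63) = 1/(1/(-32 + h) - 63) = 1/(-63 + 1/(-32 + h)))
p = 1412499/14125 (p = 8*(-4668/(-375) + 47/904) = 8*(-4668*(-1/375) + 47*(1/904)) = 8*(1556/125 + 47/904) = 8*(1412499/113000) = 1412499/14125 ≈ 100.00)
p/u(-94, 2) = 1412499/(14125*(((32 - 1*(-94))/(-2017 + 63*(-94))))) = 1412499/(14125*(((32 + 94)/(-2017 - 5922)))) = 1412499/(14125*((126/(-7939)))) = 1412499/(14125*((-1/7939*126))) = 1412499/(14125*(-126/7939)) = (1412499/14125)*(-7939/126) = -3737943187/593250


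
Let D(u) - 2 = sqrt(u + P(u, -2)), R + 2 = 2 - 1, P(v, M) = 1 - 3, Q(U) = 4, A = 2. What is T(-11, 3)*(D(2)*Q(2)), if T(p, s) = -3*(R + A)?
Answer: -24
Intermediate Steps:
P(v, M) = -2
R = -1 (R = -2 + (2 - 1) = -2 + 1 = -1)
D(u) = 2 + sqrt(-2 + u) (D(u) = 2 + sqrt(u - 2) = 2 + sqrt(-2 + u))
T(p, s) = -3 (T(p, s) = -3*(-1 + 2) = -3*1 = -3)
T(-11, 3)*(D(2)*Q(2)) = -3*(2 + sqrt(-2 + 2))*4 = -3*(2 + sqrt(0))*4 = -3*(2 + 0)*4 = -6*4 = -3*8 = -24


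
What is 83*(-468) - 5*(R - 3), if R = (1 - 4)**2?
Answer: -38874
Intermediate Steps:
R = 9 (R = (-3)**2 = 9)
83*(-468) - 5*(R - 3) = 83*(-468) - 5*(9 - 3) = -38844 - 5*6 = -38844 - 30 = -38874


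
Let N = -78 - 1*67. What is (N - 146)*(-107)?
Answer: 31137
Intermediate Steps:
N = -145 (N = -78 - 67 = -145)
(N - 146)*(-107) = (-145 - 146)*(-107) = -291*(-107) = 31137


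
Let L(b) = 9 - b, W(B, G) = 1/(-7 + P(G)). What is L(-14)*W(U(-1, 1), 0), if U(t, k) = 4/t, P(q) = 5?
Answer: -23/2 ≈ -11.500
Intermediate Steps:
W(B, G) = -½ (W(B, G) = 1/(-7 + 5) = 1/(-2) = -½)
L(-14)*W(U(-1, 1), 0) = (9 - 1*(-14))*(-½) = (9 + 14)*(-½) = 23*(-½) = -23/2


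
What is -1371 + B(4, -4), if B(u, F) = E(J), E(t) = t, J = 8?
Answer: -1363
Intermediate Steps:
B(u, F) = 8
-1371 + B(4, -4) = -1371 + 8 = -1363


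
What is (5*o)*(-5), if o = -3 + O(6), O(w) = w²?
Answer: -825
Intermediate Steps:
o = 33 (o = -3 + 6² = -3 + 36 = 33)
(5*o)*(-5) = (5*33)*(-5) = 165*(-5) = -825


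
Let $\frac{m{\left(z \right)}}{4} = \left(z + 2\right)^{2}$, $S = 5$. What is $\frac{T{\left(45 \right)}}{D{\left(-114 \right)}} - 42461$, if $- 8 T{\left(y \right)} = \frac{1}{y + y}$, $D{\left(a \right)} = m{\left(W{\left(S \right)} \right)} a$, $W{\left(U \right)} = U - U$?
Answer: $- \frac{55763182079}{1313280} \approx -42461.0$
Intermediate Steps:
$W{\left(U \right)} = 0$
$m{\left(z \right)} = 4 \left(2 + z\right)^{2}$ ($m{\left(z \right)} = 4 \left(z + 2\right)^{2} = 4 \left(2 + z\right)^{2}$)
$D{\left(a \right)} = 16 a$ ($D{\left(a \right)} = 4 \left(2 + 0\right)^{2} a = 4 \cdot 2^{2} a = 4 \cdot 4 a = 16 a$)
$T{\left(y \right)} = - \frac{1}{16 y}$ ($T{\left(y \right)} = - \frac{1}{8 \left(y + y\right)} = - \frac{1}{8 \cdot 2 y} = - \frac{\frac{1}{2} \frac{1}{y}}{8} = - \frac{1}{16 y}$)
$\frac{T{\left(45 \right)}}{D{\left(-114 \right)}} - 42461 = \frac{\left(- \frac{1}{16}\right) \frac{1}{45}}{16 \left(-114\right)} - 42461 = \frac{\left(- \frac{1}{16}\right) \frac{1}{45}}{-1824} - 42461 = \left(- \frac{1}{720}\right) \left(- \frac{1}{1824}\right) - 42461 = \frac{1}{1313280} - 42461 = - \frac{55763182079}{1313280}$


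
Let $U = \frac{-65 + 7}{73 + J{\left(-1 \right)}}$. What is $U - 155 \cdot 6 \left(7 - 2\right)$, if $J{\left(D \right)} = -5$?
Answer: $- \frac{158129}{34} \approx -4650.9$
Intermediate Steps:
$U = - \frac{29}{34}$ ($U = \frac{-65 + 7}{73 - 5} = - \frac{58}{68} = \left(-58\right) \frac{1}{68} = - \frac{29}{34} \approx -0.85294$)
$U - 155 \cdot 6 \left(7 - 2\right) = - \frac{29}{34} - 155 \cdot 6 \left(7 - 2\right) = - \frac{29}{34} - 155 \cdot 6 \cdot 5 = - \frac{29}{34} - 4650 = - \frac{158129}{34}$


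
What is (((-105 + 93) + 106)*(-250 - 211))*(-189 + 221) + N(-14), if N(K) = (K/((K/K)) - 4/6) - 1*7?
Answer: -4160129/3 ≈ -1.3867e+6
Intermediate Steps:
N(K) = -23/3 + K (N(K) = (K/1 - 4*⅙) - 7 = (K*1 - ⅔) - 7 = (K - ⅔) - 7 = (-⅔ + K) - 7 = -23/3 + K)
(((-105 + 93) + 106)*(-250 - 211))*(-189 + 221) + N(-14) = (((-105 + 93) + 106)*(-250 - 211))*(-189 + 221) + (-23/3 - 14) = ((-12 + 106)*(-461))*32 - 65/3 = (94*(-461))*32 - 65/3 = -43334*32 - 65/3 = -1386688 - 65/3 = -4160129/3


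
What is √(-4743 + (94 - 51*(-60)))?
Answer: I*√1589 ≈ 39.862*I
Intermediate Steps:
√(-4743 + (94 - 51*(-60))) = √(-4743 + (94 + 3060)) = √(-4743 + 3154) = √(-1589) = I*√1589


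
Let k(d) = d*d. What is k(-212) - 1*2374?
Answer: 42570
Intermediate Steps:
k(d) = d²
k(-212) - 1*2374 = (-212)² - 1*2374 = 44944 - 2374 = 42570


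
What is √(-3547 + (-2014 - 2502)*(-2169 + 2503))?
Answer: I*√1511891 ≈ 1229.6*I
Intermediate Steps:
√(-3547 + (-2014 - 2502)*(-2169 + 2503)) = √(-3547 - 4516*334) = √(-3547 - 1508344) = √(-1511891) = I*√1511891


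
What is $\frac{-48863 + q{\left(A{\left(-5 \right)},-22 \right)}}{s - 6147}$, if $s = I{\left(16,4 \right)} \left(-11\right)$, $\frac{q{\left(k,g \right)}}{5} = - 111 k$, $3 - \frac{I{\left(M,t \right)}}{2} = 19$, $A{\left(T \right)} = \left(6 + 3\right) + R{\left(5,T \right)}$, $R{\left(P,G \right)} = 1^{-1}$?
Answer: $\frac{54413}{5795} \approx 9.3896$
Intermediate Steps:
$R{\left(P,G \right)} = 1$
$A{\left(T \right)} = 10$ ($A{\left(T \right)} = \left(6 + 3\right) + 1 = 9 + 1 = 10$)
$I{\left(M,t \right)} = -32$ ($I{\left(M,t \right)} = 6 - 38 = -32$)
$q{\left(k,g \right)} = - 555 k$ ($q{\left(k,g \right)} = 5 \left(- 111 k\right) = - 555 k$)
$s = 352$ ($s = \left(-32\right) \left(-11\right) = 352$)
$\frac{-48863 + q{\left(A{\left(-5 \right)},-22 \right)}}{s - 6147} = \frac{-48863 - 5550}{352 - 6147} = \frac{-48863 - 5550}{-5795} = \left(-54413\right) \left(- \frac{1}{5795}\right) = \frac{54413}{5795}$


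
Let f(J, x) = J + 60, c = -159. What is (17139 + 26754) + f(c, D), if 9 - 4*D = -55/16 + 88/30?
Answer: 43794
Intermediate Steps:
D = 2281/960 (D = 9/4 - (-55/16 + 88/30)/4 = 9/4 - (-55*1/16 + 88*(1/30))/4 = 9/4 - (-55/16 + 44/15)/4 = 9/4 - ¼*(-121/240) = 9/4 + 121/960 = 2281/960 ≈ 2.3760)
f(J, x) = 60 + J
(17139 + 26754) + f(c, D) = (17139 + 26754) + (60 - 159) = 43893 - 99 = 43794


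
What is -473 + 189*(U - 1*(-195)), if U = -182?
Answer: 1984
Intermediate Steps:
-473 + 189*(U - 1*(-195)) = -473 + 189*(-182 - 1*(-195)) = -473 + 189*(-182 + 195) = -473 + 189*13 = -473 + 2457 = 1984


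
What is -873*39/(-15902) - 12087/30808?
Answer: 428356251/244954408 ≈ 1.7487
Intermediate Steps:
-873*39/(-15902) - 12087/30808 = -34047*(-1/15902) - 12087*1/30808 = 34047/15902 - 12087/30808 = 428356251/244954408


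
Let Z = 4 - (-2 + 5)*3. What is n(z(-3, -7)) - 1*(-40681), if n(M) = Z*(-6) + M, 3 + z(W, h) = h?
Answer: 40701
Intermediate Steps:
Z = -5 (Z = 4 - 3*3 = 4 - 1*9 = 4 - 9 = -5)
z(W, h) = -3 + h
n(M) = 30 + M (n(M) = -5*(-6) + M = 30 + M)
n(z(-3, -7)) - 1*(-40681) = (30 + (-3 - 7)) - 1*(-40681) = (30 - 10) + 40681 = 20 + 40681 = 40701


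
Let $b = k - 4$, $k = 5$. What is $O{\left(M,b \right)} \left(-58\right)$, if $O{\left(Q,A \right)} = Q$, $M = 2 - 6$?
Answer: $232$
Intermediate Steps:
$M = -4$ ($M = 2 - 6 = -4$)
$b = 1$ ($b = 5 - 4 = 1$)
$O{\left(M,b \right)} \left(-58\right) = \left(-4\right) \left(-58\right) = 232$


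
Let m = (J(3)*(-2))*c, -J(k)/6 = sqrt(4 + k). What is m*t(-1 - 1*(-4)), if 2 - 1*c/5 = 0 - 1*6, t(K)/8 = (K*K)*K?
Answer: 103680*sqrt(7) ≈ 2.7431e+5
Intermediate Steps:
t(K) = 8*K**3 (t(K) = 8*((K*K)*K) = 8*(K**2*K) = 8*K**3)
c = 40 (c = 10 - 5*(0 - 1*6) = 10 - 5*(0 - 6) = 10 - 5*(-6) = 10 + 30 = 40)
J(k) = -6*sqrt(4 + k)
m = 480*sqrt(7) (m = (-6*sqrt(4 + 3)*(-2))*40 = (-6*sqrt(7)*(-2))*40 = (12*sqrt(7))*40 = 480*sqrt(7) ≈ 1270.0)
m*t(-1 - 1*(-4)) = (480*sqrt(7))*(8*(-1 - 1*(-4))**3) = (480*sqrt(7))*(8*(-1 + 4)**3) = (480*sqrt(7))*(8*3**3) = (480*sqrt(7))*(8*27) = (480*sqrt(7))*216 = 103680*sqrt(7)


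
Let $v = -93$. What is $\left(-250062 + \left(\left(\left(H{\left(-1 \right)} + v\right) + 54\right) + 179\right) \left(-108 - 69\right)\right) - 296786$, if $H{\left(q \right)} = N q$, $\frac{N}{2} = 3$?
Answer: $-570566$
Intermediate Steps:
$N = 6$ ($N = 2 \cdot 3 = 6$)
$H{\left(q \right)} = 6 q$
$\left(-250062 + \left(\left(\left(H{\left(-1 \right)} + v\right) + 54\right) + 179\right) \left(-108 - 69\right)\right) - 296786 = \left(-250062 + \left(\left(\left(6 \left(-1\right) - 93\right) + 54\right) + 179\right) \left(-108 - 69\right)\right) - 296786 = \left(-250062 + \left(\left(\left(-6 - 93\right) + 54\right) + 179\right) \left(-108 - 69\right)\right) - 296786 = \left(-250062 + \left(\left(-99 + 54\right) + 179\right) \left(-177\right)\right) - 296786 = \left(-250062 + \left(-45 + 179\right) \left(-177\right)\right) - 296786 = \left(-250062 + 134 \left(-177\right)\right) - 296786 = \left(-250062 - 23718\right) - 296786 = -273780 - 296786 = -570566$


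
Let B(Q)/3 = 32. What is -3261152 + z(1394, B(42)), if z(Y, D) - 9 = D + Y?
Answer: -3259653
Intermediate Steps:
B(Q) = 96 (B(Q) = 3*32 = 96)
z(Y, D) = 9 + D + Y (z(Y, D) = 9 + (D + Y) = 9 + D + Y)
-3261152 + z(1394, B(42)) = -3261152 + (9 + 96 + 1394) = -3261152 + 1499 = -3259653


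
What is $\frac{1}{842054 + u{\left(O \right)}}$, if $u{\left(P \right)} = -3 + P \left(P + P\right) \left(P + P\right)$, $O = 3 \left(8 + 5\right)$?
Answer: $\frac{1}{1079327} \approx 9.265 \cdot 10^{-7}$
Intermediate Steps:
$O = 39$ ($O = 3 \cdot 13 = 39$)
$u{\left(P \right)} = -3 + 4 P^{3}$ ($u{\left(P \right)} = -3 + P 2 P 2 P = -3 + P 4 P^{2} = -3 + 4 P^{3}$)
$\frac{1}{842054 + u{\left(O \right)}} = \frac{1}{842054 - \left(3 - 4 \cdot 39^{3}\right)} = \frac{1}{842054 + \left(-3 + 4 \cdot 59319\right)} = \frac{1}{842054 + \left(-3 + 237276\right)} = \frac{1}{842054 + 237273} = \frac{1}{1079327}$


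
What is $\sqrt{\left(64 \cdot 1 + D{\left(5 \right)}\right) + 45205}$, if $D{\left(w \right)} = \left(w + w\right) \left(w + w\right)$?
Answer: $213$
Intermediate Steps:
$D{\left(w \right)} = 4 w^{2}$ ($D{\left(w \right)} = 2 w 2 w = 4 w^{2}$)
$\sqrt{\left(64 \cdot 1 + D{\left(5 \right)}\right) + 45205} = \sqrt{\left(64 \cdot 1 + 4 \cdot 5^{2}\right) + 45205} = \sqrt{\left(64 + 4 \cdot 25\right) + 45205} = \sqrt{\left(64 + 100\right) + 45205} = \sqrt{164 + 45205} = \sqrt{45369} = 213$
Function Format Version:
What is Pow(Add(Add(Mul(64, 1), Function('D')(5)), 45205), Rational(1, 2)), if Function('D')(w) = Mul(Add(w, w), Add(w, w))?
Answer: 213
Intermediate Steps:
Function('D')(w) = Mul(4, Pow(w, 2)) (Function('D')(w) = Mul(Mul(2, w), Mul(2, w)) = Mul(4, Pow(w, 2)))
Pow(Add(Add(Mul(64, 1), Function('D')(5)), 45205), Rational(1, 2)) = Pow(Add(Add(Mul(64, 1), Mul(4, Pow(5, 2))), 45205), Rational(1, 2)) = Pow(Add(Add(64, Mul(4, 25)), 45205), Rational(1, 2)) = Pow(Add(Add(64, 100), 45205), Rational(1, 2)) = Pow(Add(164, 45205), Rational(1, 2)) = Pow(45369, Rational(1, 2)) = 213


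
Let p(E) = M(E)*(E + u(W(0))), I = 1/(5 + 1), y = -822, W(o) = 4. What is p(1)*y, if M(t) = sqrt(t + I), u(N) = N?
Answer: -685*sqrt(42) ≈ -4439.3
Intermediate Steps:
I = 1/6 ≈ 0.16667
M(t) = sqrt(1/6 + t) (M(t) = sqrt(t + 1/6) = sqrt(1/6 + t))
p(E) = sqrt(6 + 36*E)*(4 + E)/6 (p(E) = (sqrt(6 + 36*E)/6)*(E + 4) = (sqrt(6 + 36*E)/6)*(4 + E) = sqrt(6 + 36*E)*(4 + E)/6)
p(1)*y = (sqrt(6 + 36*1)*(2/3 + (1/6)*1))*(-822) = (sqrt(6 + 36)*(2/3 + 1/6))*(-822) = (sqrt(42)*(5/6))*(-822) = (5*sqrt(42)/6)*(-822) = -685*sqrt(42)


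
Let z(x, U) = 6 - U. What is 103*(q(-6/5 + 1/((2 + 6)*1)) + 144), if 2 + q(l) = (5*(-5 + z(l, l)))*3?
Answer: 142655/8 ≈ 17832.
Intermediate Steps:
q(l) = 13 - 15*l (q(l) = -2 + (5*(-5 + (6 - l)))*3 = -2 + (5*(1 - l))*3 = -2 + (5 - 5*l)*3 = -2 + (15 - 15*l) = 13 - 15*l)
103*(q(-6/5 + 1/((2 + 6)*1)) + 144) = 103*((13 - 15*(-6/5 + 1/((2 + 6)*1))) + 144) = 103*((13 - 15*(-6*1/5 + 1/8)) + 144) = 103*((13 - 15*(-6/5 + (1/8)*1)) + 144) = 103*((13 - 15*(-6/5 + 1/8)) + 144) = 103*((13 - 15*(-43/40)) + 144) = 103*((13 + 129/8) + 144) = 103*(233/8 + 144) = 103*(1385/8) = 142655/8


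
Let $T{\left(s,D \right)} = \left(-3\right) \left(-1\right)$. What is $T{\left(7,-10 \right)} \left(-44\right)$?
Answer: $-132$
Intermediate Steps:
$T{\left(s,D \right)} = 3$
$T{\left(7,-10 \right)} \left(-44\right) = 3 \left(-44\right) = -132$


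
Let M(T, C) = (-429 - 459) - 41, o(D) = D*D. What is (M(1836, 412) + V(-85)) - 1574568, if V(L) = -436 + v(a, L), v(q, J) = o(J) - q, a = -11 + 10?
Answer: -1568707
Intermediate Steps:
o(D) = D²
a = -1
v(q, J) = J² - q
M(T, C) = -929 (M(T, C) = -888 - 41 = -929)
V(L) = -435 + L² (V(L) = -436 + (L² - 1*(-1)) = -436 + (L² + 1) = -436 + (1 + L²) = -435 + L²)
(M(1836, 412) + V(-85)) - 1574568 = (-929 + (-435 + (-85)²)) - 1574568 = (-929 + (-435 + 7225)) - 1574568 = (-929 + 6790) - 1574568 = 5861 - 1574568 = -1568707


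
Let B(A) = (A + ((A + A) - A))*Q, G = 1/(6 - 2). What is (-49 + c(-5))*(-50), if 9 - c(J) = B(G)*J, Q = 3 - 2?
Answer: 1875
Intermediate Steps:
G = ¼ (G = 1/4 = ¼ ≈ 0.25000)
Q = 1
B(A) = 2*A (B(A) = (A + ((A + A) - A))*1 = (A + (2*A - A))*1 = (A + A)*1 = (2*A)*1 = 2*A)
c(J) = 9 - J/2 (c(J) = 9 - 2*(¼)*J = 9 - J/2)
(-49 + c(-5))*(-50) = (-49 + (9 - ½*(-5)))*(-50) = (-49 + (9 + 5/2))*(-50) = (-49 + 23/2)*(-50) = -75/2*(-50) = 1875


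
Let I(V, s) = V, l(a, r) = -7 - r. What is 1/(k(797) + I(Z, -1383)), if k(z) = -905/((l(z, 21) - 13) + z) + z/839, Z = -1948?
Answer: -634284/1235741995 ≈ -0.00051328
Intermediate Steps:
k(z) = -905/(-41 + z) + z/839 (k(z) = -905/(((-7 - 1*21) - 13) + z) + z/839 = -905/(((-7 - 21) - 13) + z) + z*(1/839) = -905/((-28 - 13) + z) + z/839 = -905/(-41 + z) + z/839)
1/(k(797) + I(Z, -1383)) = 1/((-759295 + 797**2 - 41*797)/(839*(-41 + 797)) - 1948) = 1/((1/839)*(-759295 + 635209 - 32677)/756 - 1948) = 1/((1/839)*(1/756)*(-156763) - 1948) = 1/(-156763/634284 - 1948) = 1/(-1235741995/634284) = -634284/1235741995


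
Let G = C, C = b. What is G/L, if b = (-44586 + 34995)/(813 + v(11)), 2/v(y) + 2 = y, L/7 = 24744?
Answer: -28773/422569784 ≈ -6.8091e-5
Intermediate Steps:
L = 173208 (L = 7*24744 = 173208)
v(y) = 2/(-2 + y)
b = -86319/7319 (b = (-44586 + 34995)/(813 + 2/(-2 + 11)) = -9591/(813 + 2/9) = -9591/7319/9 = -9591*9/7319 = -86319/7319 ≈ -11.794)
C = -86319/7319 ≈ -11.794
G = -86319/7319 ≈ -11.794
G/L = -86319/7319/173208 = -86319/7319*1/173208 = -28773/422569784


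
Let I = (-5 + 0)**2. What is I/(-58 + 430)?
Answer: 25/372 ≈ 0.067204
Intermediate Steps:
I = 25 (I = (-5)**2 = 25)
I/(-58 + 430) = 25/(-58 + 430) = 25/372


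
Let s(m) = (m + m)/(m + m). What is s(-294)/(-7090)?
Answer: -1/7090 ≈ -0.00014104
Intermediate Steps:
s(m) = 1 (s(m) = (2*m)/((2*m)) = (2*m)*(1/(2*m)) = 1)
s(-294)/(-7090) = 1/(-7090) = 1*(-1/7090) = -1/7090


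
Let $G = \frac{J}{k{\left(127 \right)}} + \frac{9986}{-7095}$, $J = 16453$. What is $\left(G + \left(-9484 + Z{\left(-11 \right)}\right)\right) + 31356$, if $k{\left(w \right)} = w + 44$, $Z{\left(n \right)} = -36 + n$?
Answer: $\frac{8864699518}{404415} \approx 21920.0$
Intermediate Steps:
$k{\left(w \right)} = 44 + w$
$G = \frac{38342143}{404415}$ ($G = \frac{16453}{44 + 127} + \frac{9986}{-7095} = \frac{16453}{171} + 9986 \left(- \frac{1}{7095}\right) = 16453 \cdot \frac{1}{171} - \frac{9986}{7095} = \frac{16453}{171} - \frac{9986}{7095} = \frac{38342143}{404415} \approx 94.809$)
$\left(G + \left(-9484 + Z{\left(-11 \right)}\right)\right) + 31356 = \left(\frac{38342143}{404415} - 9531\right) + 31356 = - \frac{3816137222}{404415} + 31356 = \frac{8864699518}{404415}$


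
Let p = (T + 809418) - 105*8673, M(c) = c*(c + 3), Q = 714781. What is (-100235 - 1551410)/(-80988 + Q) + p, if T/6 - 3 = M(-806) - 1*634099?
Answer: -14271501040/633793 ≈ -22518.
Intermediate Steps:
M(c) = c*(3 + c)
T = 78732 (T = 18 + 6*(-806*(3 - 806) - 1*634099) = 18 + 6*(-806*(-803) - 634099) = 18 + 6*(647218 - 634099) = 18 + 6*13119 = 18 + 78714 = 78732)
p = -22515 (p = (78732 + 809418) - 105*8673 = 888150 - 910665 = -22515)
(-100235 - 1551410)/(-80988 + Q) + p = (-100235 - 1551410)/(-80988 + 714781) - 22515 = -1651645/633793 - 22515 = -14271501040/633793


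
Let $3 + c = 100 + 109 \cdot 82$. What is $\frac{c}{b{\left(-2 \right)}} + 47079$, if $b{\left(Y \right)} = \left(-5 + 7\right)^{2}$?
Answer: $\frac{197351}{4} \approx 49338.0$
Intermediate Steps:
$b{\left(Y \right)} = 4$ ($b{\left(Y \right)} = 2^{2} = 4$)
$c = 9035$ ($c = -3 + \left(100 + 109 \cdot 82\right) = -3 + \left(100 + 8938\right) = -3 + 9038 = 9035$)
$\frac{c}{b{\left(-2 \right)}} + 47079 = \frac{9035}{4} + 47079 = \frac{197351}{4}$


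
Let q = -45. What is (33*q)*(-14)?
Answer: 20790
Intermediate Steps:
(33*q)*(-14) = (33*(-45))*(-14) = -1485*(-14) = 20790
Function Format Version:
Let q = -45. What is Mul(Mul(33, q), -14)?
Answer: 20790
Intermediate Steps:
Mul(Mul(33, q), -14) = Mul(Mul(33, -45), -14) = Mul(-1485, -14) = 20790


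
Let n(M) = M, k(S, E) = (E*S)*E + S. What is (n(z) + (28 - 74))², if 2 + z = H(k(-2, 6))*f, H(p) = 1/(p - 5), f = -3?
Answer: 14356521/6241 ≈ 2300.4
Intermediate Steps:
k(S, E) = S + S*E² (k(S, E) = S*E² + S = S + S*E²)
H(p) = 1/(-5 + p)
z = -155/79 (z = -2 - 3/(-5 - 2*(1 + 6²)) = -2 - 3/(-5 - 2*(1 + 36)) = -2 - 3/(-5 - 2*37) = -2 - 3/(-5 - 74) = -2 - 3/(-79) = -2 - 1/79*(-3) = -2 + 3/79 = -155/79 ≈ -1.9620)
(n(z) + (28 - 74))² = (-155/79 + (28 - 74))² = (-155/79 - 46)² = (-3789/79)² = 14356521/6241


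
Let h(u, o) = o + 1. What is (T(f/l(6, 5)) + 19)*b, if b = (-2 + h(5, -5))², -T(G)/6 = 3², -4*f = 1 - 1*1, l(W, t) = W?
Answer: -1260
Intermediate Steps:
f = 0 (f = -(1 - 1*1)/4 = -(1 - 1)/4 = -¼*0 = 0)
T(G) = -54 (T(G) = -6*3² = -6*9 = -54)
h(u, o) = 1 + o
b = 36 (b = (-2 + (1 - 5))² = (-2 - 4)² = (-6)² = 36)
(T(f/l(6, 5)) + 19)*b = (-54 + 19)*36 = -35*36 = -1260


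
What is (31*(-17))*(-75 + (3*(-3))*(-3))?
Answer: 25296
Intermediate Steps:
(31*(-17))*(-75 + (3*(-3))*(-3)) = -527*(-75 - 9*(-3)) = -527*(-75 + 27) = -527*(-48) = 25296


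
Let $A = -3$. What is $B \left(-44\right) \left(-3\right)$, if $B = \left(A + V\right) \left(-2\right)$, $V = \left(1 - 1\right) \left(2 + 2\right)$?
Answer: $792$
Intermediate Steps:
$V = 0$ ($V = 0 \cdot 4 = 0$)
$B = 6$ ($B = \left(-3 + 0\right) \left(-2\right) = \left(-3\right) \left(-2\right) = 6$)
$B \left(-44\right) \left(-3\right) = 6 \left(-44\right) \left(-3\right) = \left(-264\right) \left(-3\right) = 792$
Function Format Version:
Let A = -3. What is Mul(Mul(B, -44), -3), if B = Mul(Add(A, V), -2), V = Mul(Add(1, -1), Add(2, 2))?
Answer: 792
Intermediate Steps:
V = 0 (V = Mul(0, 4) = 0)
B = 6 (B = Mul(Add(-3, 0), -2) = Mul(-3, -2) = 6)
Mul(Mul(B, -44), -3) = Mul(Mul(6, -44), -3) = Mul(-264, -3) = 792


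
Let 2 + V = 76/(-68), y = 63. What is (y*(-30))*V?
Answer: 100170/17 ≈ 5892.4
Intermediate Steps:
V = -53/17 (V = -2 + 76/(-68) = -2 + 76*(-1/68) = -2 - 19/17 = -53/17 ≈ -3.1176)
(y*(-30))*V = (63*(-30))*(-53/17) = -1890*(-53/17) = 100170/17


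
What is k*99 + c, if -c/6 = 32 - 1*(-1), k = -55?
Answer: -5643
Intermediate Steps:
c = -198 (c = -6*(32 - 1*(-1)) = -6*(32 + 1) = -6*33 = -198)
k*99 + c = -55*99 - 198 = -5445 - 198 = -5643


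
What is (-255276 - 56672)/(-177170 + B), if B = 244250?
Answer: -5999/1290 ≈ -4.6504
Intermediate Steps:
(-255276 - 56672)/(-177170 + B) = (-255276 - 56672)/(-177170 + 244250) = -311948/67080 = -311948*1/67080 = -5999/1290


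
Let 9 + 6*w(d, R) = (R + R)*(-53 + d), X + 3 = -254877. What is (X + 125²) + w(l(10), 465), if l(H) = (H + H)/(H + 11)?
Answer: -10387603/42 ≈ -2.4732e+5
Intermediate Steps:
X = -254880 (X = -3 - 254877 = -254880)
l(H) = 2*H/(11 + H) (l(H) = (2*H)/(11 + H) = 2*H/(11 + H))
w(d, R) = -3/2 + R*(-53 + d)/3 (w(d, R) = -3/2 + ((R + R)*(-53 + d))/6 = -3/2 + ((2*R)*(-53 + d))/6 = -3/2 + (2*R*(-53 + d))/6 = -3/2 + R*(-53 + d)/3)
(X + 125²) + w(l(10), 465) = (-254880 + 125²) + (-3/2 - 53/3*465 + (⅓)*465*(2*10/(11 + 10))) = (-254880 + 15625) + (-3/2 - 8215 + (⅓)*465*(2*10/21)) = -239255 + (-3/2 - 8215 + (⅓)*465*(2*10*(1/21))) = -239255 + (-3/2 - 8215 + (⅓)*465*(20/21)) = -239255 + (-3/2 - 8215 + 3100/21) = -239255 - 338893/42 = -10387603/42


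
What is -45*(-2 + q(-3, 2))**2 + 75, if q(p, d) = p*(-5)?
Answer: -7530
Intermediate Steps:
q(p, d) = -5*p
-45*(-2 + q(-3, 2))**2 + 75 = -45*(-2 - 5*(-3))**2 + 75 = -45*(-2 + 15)**2 + 75 = -45*13**2 + 75 = -45*169 + 75 = -7605 + 75 = -7530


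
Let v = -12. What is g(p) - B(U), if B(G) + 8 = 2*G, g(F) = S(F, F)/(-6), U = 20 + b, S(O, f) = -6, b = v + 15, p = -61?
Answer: -37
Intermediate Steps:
b = 3 (b = -12 + 15 = 3)
U = 23 (U = 20 + 3 = 23)
g(F) = 1 (g(F) = -6/(-6) = -6*(-⅙) = 1)
B(G) = -8 + 2*G
g(p) - B(U) = 1 - (-8 + 2*23) = 1 - (-8 + 46) = 1 - 1*38 = 1 - 38 = -37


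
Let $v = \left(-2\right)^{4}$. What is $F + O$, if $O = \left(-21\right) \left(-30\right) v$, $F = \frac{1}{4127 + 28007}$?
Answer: $\frac{323910721}{32134} \approx 10080.0$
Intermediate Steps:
$F = \frac{1}{32134} \approx 3.112 \cdot 10^{-5}$
$v = 16$
$O = 10080$ ($O = \left(-21\right) \left(-30\right) 16 = 630 \cdot 16 = 10080$)
$F + O = \frac{1}{32134} + 10080 = \frac{323910721}{32134}$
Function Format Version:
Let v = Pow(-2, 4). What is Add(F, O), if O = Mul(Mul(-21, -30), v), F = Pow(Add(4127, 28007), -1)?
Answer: Rational(323910721, 32134) ≈ 10080.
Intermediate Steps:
F = Rational(1, 32134) (F = Pow(32134, -1) = Rational(1, 32134) ≈ 3.1120e-5)
v = 16
O = 10080 (O = Mul(Mul(-21, -30), 16) = Mul(630, 16) = 10080)
Add(F, O) = Add(Rational(1, 32134), 10080) = Rational(323910721, 32134)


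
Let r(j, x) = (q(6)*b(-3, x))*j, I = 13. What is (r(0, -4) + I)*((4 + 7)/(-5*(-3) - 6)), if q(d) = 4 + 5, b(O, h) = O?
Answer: 143/9 ≈ 15.889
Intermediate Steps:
q(d) = 9
r(j, x) = -27*j (r(j, x) = (9*(-3))*j = -27*j)
(r(0, -4) + I)*((4 + 7)/(-5*(-3) - 6)) = (-27*0 + 13)*((4 + 7)/(-5*(-3) - 6)) = (0 + 13)*(11/(15 - 6)) = 13*(11/9) = 143/9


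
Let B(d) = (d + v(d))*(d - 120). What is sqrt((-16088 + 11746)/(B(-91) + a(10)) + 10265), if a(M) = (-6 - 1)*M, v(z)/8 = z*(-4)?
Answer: sqrt(74239733880943)/85043 ≈ 101.32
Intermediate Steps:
v(z) = -32*z (v(z) = 8*(z*(-4)) = 8*(-4*z) = -32*z)
a(M) = -7*M
B(d) = -31*d*(-120 + d) (B(d) = (d - 32*d)*(d - 120) = (-31*d)*(-120 + d) = -31*d*(-120 + d))
sqrt((-16088 + 11746)/(B(-91) + a(10)) + 10265) = sqrt((-16088 + 11746)/(31*(-91)*(120 - 1*(-91)) - 7*10) + 10265) = sqrt(-4342/(31*(-91)*(120 + 91) - 70) + 10265) = sqrt(-4342/(31*(-91)*211 - 70) + 10265) = sqrt(-4342/(-595231 - 70) + 10265) = sqrt(-4342/(-595301) + 10265) = sqrt(-4342*(-1/595301) + 10265) = sqrt(4342/595301 + 10265) = sqrt(6110769107/595301) = sqrt(74239733880943)/85043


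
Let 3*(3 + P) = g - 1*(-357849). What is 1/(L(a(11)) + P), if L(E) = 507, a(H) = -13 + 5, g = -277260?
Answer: 1/27367 ≈ 3.6540e-5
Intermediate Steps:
a(H) = -8
P = 26860 (P = -3 + (-277260 - 1*(-357849))/3 = -3 + (-277260 + 357849)/3 = -3 + (⅓)*80589 = -3 + 26863 = 26860)
1/(L(a(11)) + P) = 1/(507 + 26860) = 1/27367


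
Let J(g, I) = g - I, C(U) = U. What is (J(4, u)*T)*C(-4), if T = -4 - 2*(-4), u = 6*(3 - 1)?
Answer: 128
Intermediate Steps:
u = 12 (u = 6*2 = 12)
T = 4 (T = -4 + 8 = 4)
(J(4, u)*T)*C(-4) = ((4 - 1*12)*4)*(-4) = ((4 - 12)*4)*(-4) = -8*4*(-4) = -32*(-4) = 128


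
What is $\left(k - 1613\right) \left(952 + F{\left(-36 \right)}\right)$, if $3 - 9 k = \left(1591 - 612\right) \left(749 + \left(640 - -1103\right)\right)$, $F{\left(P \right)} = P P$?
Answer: $- \frac{5517001136}{9} \approx -6.13 \cdot 10^{8}$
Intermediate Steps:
$F{\left(P \right)} = P^{2}$
$k = - \frac{2439665}{9}$ ($k = \frac{1}{3} - \frac{\left(1591 - 612\right) \left(749 + \left(640 - -1103\right)\right)}{9} = \frac{1}{3} - \frac{979 \left(749 + \left(640 + 1103\right)\right)}{9} = \frac{1}{3} - \frac{979 \left(749 + 1743\right)}{9} = \frac{1}{3} - \frac{979 \cdot 2492}{9} = \frac{1}{3} - \frac{2439668}{9} = - \frac{2439665}{9} \approx -2.7107 \cdot 10^{5}$)
$\left(k - 1613\right) \left(952 + F{\left(-36 \right)}\right) = \left(- \frac{2439665}{9} - 1613\right) \left(952 + \left(-36\right)^{2}\right) = - \frac{2454182 \left(952 + 1296\right)}{9} = \left(- \frac{2454182}{9}\right) 2248 = - \frac{5517001136}{9}$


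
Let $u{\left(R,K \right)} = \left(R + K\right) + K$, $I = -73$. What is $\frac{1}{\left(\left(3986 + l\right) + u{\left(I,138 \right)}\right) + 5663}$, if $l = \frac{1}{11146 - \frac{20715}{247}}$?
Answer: $\frac{2732347}{26919082891} \approx 0.0001015$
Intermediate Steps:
$u{\left(R,K \right)} = R + 2 K$ ($u{\left(R,K \right)} = \left(K + R\right) + K = R + 2 K$)
$l = \frac{247}{2732347}$ ($l = \frac{1}{11146 - \frac{20715}{247}} = \frac{1}{\frac{2732347}{247}} = \frac{247}{2732347} \approx 9.0398 \cdot 10^{-5}$)
$\frac{1}{\left(\left(3986 + l\right) + u{\left(I,138 \right)}\right) + 5663} = \frac{1}{\left(\left(3986 + \frac{247}{2732347}\right) + \left(-73 + 2 \cdot 138\right)\right) + 5663} = \frac{1}{\left(\frac{10891135389}{2732347} + \left(-73 + 276\right)\right) + 5663} = \frac{1}{\left(\frac{10891135389}{2732347} + 203\right) + 5663} = \frac{1}{\frac{11445801830}{2732347} + 5663} = \frac{1}{\frac{26919082891}{2732347}} = \frac{2732347}{26919082891}$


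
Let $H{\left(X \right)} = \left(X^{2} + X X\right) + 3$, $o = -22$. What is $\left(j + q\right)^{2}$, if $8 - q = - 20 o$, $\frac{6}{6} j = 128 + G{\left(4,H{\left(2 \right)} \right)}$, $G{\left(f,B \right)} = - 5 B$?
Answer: $128881$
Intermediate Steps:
$H{\left(X \right)} = 3 + 2 X^{2}$ ($H{\left(X \right)} = \left(X^{2} + X^{2}\right) + 3 = 2 X^{2} + 3 = 3 + 2 X^{2}$)
$j = 73$ ($j = 128 - 5 \left(3 + 2 \cdot 2^{2}\right) = 128 - 5 \left(3 + 2 \cdot 4\right) = 128 - 5 \left(3 + 8\right) = 128 - 55 = 73$)
$q = -432$ ($q = 8 - \left(-20\right) \left(-22\right) = 8 - 440 = -432$)
$\left(j + q\right)^{2} = \left(73 - 432\right)^{2} = \left(-359\right)^{2} = 128881$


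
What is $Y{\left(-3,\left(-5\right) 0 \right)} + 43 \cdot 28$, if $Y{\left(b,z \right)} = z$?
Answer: $1204$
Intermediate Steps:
$Y{\left(-3,\left(-5\right) 0 \right)} + 43 \cdot 28 = \left(-5\right) 0 + 43 \cdot 28 = 0 + 1204 = 1204$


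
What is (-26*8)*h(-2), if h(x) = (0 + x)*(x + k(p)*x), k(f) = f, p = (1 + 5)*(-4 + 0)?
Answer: 19136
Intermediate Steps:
p = -24 (p = 6*(-4) = -24)
h(x) = -23*x**2 (h(x) = (0 + x)*(x - 24*x) = x*(-23*x) = -23*x**2)
(-26*8)*h(-2) = (-26*8)*(-23*(-2)**2) = -(-4784)*4 = -208*(-92) = 19136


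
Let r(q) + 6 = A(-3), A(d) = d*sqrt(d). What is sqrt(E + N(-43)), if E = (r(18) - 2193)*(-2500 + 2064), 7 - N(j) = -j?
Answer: 2*sqrt(239682 + 327*I*sqrt(3)) ≈ 979.15 + 1.1569*I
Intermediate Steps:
N(j) = 7 + j (N(j) = 7 - (-1)*j = 7 + j)
A(d) = d**(3/2)
r(q) = -6 - 3*I*sqrt(3) (r(q) = -6 + (-3)**(3/2) = -6 - 3*I*sqrt(3))
E = 958764 + 1308*I*sqrt(3) (E = ((-6 - 3*I*sqrt(3)) - 2193)*(-2500 + 2064) = (-2199 - 3*I*sqrt(3))*(-436) = 958764 + 1308*I*sqrt(3) ≈ 9.5876e+5 + 2265.5*I)
sqrt(E + N(-43)) = sqrt((958764 + 1308*I*sqrt(3)) + (7 - 43)) = sqrt((958764 + 1308*I*sqrt(3)) - 36) = sqrt(958728 + 1308*I*sqrt(3))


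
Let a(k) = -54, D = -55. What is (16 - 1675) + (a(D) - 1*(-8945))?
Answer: 7232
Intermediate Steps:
(16 - 1675) + (a(D) - 1*(-8945)) = (16 - 1675) + (-54 - 1*(-8945)) = -1659 + (-54 + 8945) = -1659 + 8891 = 7232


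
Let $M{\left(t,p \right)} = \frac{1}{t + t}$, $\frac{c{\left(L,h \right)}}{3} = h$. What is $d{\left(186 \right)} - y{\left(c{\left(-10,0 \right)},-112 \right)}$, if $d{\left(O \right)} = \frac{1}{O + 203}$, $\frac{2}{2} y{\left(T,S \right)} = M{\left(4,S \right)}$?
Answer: $- \frac{381}{3112} \approx -0.12243$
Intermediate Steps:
$c{\left(L,h \right)} = 3 h$
$M{\left(t,p \right)} = \frac{1}{2 t}$
$y{\left(T,S \right)} = \frac{1}{8}$ ($y{\left(T,S \right)} = \frac{1}{2 \cdot 4} = \frac{1}{2} \cdot \frac{1}{4} = \frac{1}{8}$)
$d{\left(O \right)} = \frac{1}{203 + O}$
$d{\left(186 \right)} - y{\left(c{\left(-10,0 \right)},-112 \right)} = \frac{1}{203 + 186} - \frac{1}{8} = \frac{1}{389} - \frac{1}{8} = - \frac{381}{3112}$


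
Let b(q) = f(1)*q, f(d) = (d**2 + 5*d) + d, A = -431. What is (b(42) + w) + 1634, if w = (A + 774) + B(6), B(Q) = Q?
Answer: 2277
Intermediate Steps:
w = 349 (w = (-431 + 774) + 6 = 343 + 6 = 349)
f(d) = d**2 + 6*d
b(q) = 7*q (b(q) = (1*(6 + 1))*q = (1*7)*q = 7*q)
(b(42) + w) + 1634 = (7*42 + 349) + 1634 = (294 + 349) + 1634 = 643 + 1634 = 2277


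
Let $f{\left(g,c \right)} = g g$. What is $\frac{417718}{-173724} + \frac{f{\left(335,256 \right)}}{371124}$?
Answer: $- \frac{11294083261}{5372762148} \approx -2.1021$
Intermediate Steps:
$f{\left(g,c \right)} = g^{2}$
$\frac{417718}{-173724} + \frac{f{\left(335,256 \right)}}{371124} = \frac{417718}{-173724} + \frac{335^{2}}{371124} = 417718 \left(- \frac{1}{173724}\right) + 112225 \cdot \frac{1}{371124} = - \frac{208859}{86862} + \frac{112225}{371124} = - \frac{11294083261}{5372762148}$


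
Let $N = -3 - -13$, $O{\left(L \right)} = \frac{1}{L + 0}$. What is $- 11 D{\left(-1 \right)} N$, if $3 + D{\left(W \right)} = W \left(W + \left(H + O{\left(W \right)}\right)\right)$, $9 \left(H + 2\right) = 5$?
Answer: $- \frac{440}{9} \approx -48.889$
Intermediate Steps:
$H = - \frac{13}{9}$ ($H = -2 + \frac{1}{9} \cdot 5 = -2 + \frac{5}{9} = - \frac{13}{9} \approx -1.4444$)
$O{\left(L \right)} = \frac{1}{L}$
$D{\left(W \right)} = -3 + W \left(- \frac{13}{9} + W + \frac{1}{W}\right)$ ($D{\left(W \right)} = -3 + W \left(W - \left(\frac{13}{9} - \frac{1}{W}\right)\right) = -3 + W \left(- \frac{13}{9} + W + \frac{1}{W}\right)$)
$N = 10$ ($N = -3 + 13 = 10$)
$- 11 D{\left(-1 \right)} N = - 11 \left(-2 + \left(-1\right)^{2} - - \frac{13}{9}\right) 10 = - 11 \left(-2 + 1 + \frac{13}{9}\right) 10 = \left(-11\right) \frac{4}{9} \cdot 10 = \left(- \frac{44}{9}\right) 10 = - \frac{440}{9}$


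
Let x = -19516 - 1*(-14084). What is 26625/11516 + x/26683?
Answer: 647879963/307281428 ≈ 2.1084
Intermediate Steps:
x = -5432 (x = -19516 + 14084 = -5432)
26625/11516 + x/26683 = 26625/11516 - 5432/26683 = 647879963/307281428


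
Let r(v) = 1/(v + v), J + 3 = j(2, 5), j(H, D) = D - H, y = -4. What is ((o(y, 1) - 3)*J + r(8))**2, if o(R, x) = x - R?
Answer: 1/256 ≈ 0.0039063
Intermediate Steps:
J = 0 (J = -3 + (5 - 1*2) = -3 + (5 - 2) = -3 + 3 = 0)
r(v) = 1/(2*v)
((o(y, 1) - 3)*J + r(8))**2 = (((1 - 1*(-4)) - 3)*0 + (1/2)/8)**2 = (((1 + 4) - 3)*0 + (1/2)*(1/8))**2 = ((5 - 3)*0 + 1/16)**2 = (2*0 + 1/16)**2 = (0 + 1/16)**2 = (1/16)**2 = 1/256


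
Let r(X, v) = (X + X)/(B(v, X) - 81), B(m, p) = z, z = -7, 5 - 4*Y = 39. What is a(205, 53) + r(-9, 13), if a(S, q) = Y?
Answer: -365/44 ≈ -8.2955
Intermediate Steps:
Y = -17/2 (Y = 5/4 - ¼*39 = 5/4 - 39/4 = -17/2 ≈ -8.5000)
a(S, q) = -17/2
B(m, p) = -7
r(X, v) = -X/44 (r(X, v) = (X + X)/(-7 - 81) = (2*X)/(-88) = (2*X)*(-1/88) = -X/44)
a(205, 53) + r(-9, 13) = -17/2 - 1/44*(-9) = -17/2 + 9/44 = -365/44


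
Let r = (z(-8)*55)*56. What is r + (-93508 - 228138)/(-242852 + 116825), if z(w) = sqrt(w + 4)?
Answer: 321646/126027 + 6160*I ≈ 2.5522 + 6160.0*I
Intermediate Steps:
z(w) = sqrt(4 + w)
r = 6160*I (r = (sqrt(4 - 8)*55)*56 = (sqrt(-4)*55)*56 = ((2*I)*55)*56 = (110*I)*56 = 6160*I ≈ 6160.0*I)
r + (-93508 - 228138)/(-242852 + 116825) = 6160*I + (-93508 - 228138)/(-242852 + 116825) = 6160*I - 321646/(-126027) = 6160*I - 321646*(-1/126027) = 6160*I + 321646/126027 = 321646/126027 + 6160*I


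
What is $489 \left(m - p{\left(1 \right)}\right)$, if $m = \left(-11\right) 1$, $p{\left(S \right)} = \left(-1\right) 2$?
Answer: $-4401$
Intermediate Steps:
$p{\left(S \right)} = -2$
$m = -11$
$489 \left(m - p{\left(1 \right)}\right) = 489 \left(-11 - -2\right) = 489 \left(-11 + 2\right) = 489 \left(-9\right) = -4401$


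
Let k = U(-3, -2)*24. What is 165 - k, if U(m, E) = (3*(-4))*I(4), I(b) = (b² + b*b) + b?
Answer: 10533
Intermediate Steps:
I(b) = b + 2*b² (I(b) = (b² + b²) + b = 2*b² + b = b + 2*b²)
U(m, E) = -432 (U(m, E) = (3*(-4))*(4*(1 + 2*4)) = -48*(1 + 8) = -48*9 = -12*36 = -432)
k = -10368 (k = -432*24 = -10368)
165 - k = 165 - 1*(-10368) = 165 + 10368 = 10533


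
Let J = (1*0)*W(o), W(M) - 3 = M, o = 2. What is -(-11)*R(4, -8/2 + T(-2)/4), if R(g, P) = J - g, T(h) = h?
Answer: -44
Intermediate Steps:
W(M) = 3 + M
J = 0 (J = (1*0)*(3 + 2) = 0*5 = 0)
R(g, P) = -g (R(g, P) = 0 - g = -g)
-(-11)*R(4, -8/2 + T(-2)/4) = -(-11)*(-1*4) = -(-11)*(-4) = -1*44 = -44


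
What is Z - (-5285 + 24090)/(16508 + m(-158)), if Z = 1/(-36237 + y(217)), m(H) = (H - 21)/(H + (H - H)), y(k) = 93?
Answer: -11932588867/10475507088 ≈ -1.1391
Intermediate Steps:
m(H) = (-21 + H)/H (m(H) = (-21 + H)/(H + 0) = (-21 + H)/H)
Z = -1/36144 (Z = 1/(-36237 + 93) = 1/(-36144) = -1/36144 ≈ -2.7667e-5)
Z - (-5285 + 24090)/(16508 + m(-158)) = -1/36144 - (-5285 + 24090)/(16508 + (-21 - 158)/(-158)) = -1/36144 - 18805/(16508 - 1/158*(-179)) = -1/36144 - 18805/(16508 + 179/158) = -1/36144 - 18805/2608443/158 = -1/36144 - 18805*158/2608443 = -1/36144 - 1*2971190/2608443 = -1/36144 - 2971190/2608443 = -11932588867/10475507088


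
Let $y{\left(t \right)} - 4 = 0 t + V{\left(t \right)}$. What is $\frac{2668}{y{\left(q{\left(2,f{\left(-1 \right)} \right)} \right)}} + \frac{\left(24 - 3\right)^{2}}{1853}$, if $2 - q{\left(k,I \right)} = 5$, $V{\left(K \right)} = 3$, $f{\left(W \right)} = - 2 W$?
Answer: $\frac{4946891}{12971} \approx 381.38$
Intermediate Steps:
$q{\left(k,I \right)} = -3$ ($q{\left(k,I \right)} = 2 - 5 = -3$)
$y{\left(t \right)} = 7$ ($y{\left(t \right)} = 4 + \left(0 t + 3\right) = 4 + \left(0 + 3\right) = 4 + 3 = 7$)
$\frac{2668}{y{\left(q{\left(2,f{\left(-1 \right)} \right)} \right)}} + \frac{\left(24 - 3\right)^{2}}{1853} = \frac{2668}{7} + \frac{\left(24 - 3\right)^{2}}{1853} = 2668 \cdot \frac{1}{7} + 21^{2} \cdot \frac{1}{1853} = \frac{2668}{7} + 441 \cdot \frac{1}{1853} = \frac{2668}{7} + \frac{441}{1853} = \frac{4946891}{12971}$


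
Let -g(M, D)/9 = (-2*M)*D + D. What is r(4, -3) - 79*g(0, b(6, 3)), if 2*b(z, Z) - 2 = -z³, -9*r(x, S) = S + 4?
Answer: -684694/9 ≈ -76077.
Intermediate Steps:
r(x, S) = -4/9 - S/9 (r(x, S) = -(S + 4)/9 = -(4 + S)/9 = -4/9 - S/9)
b(z, Z) = 1 - z³/2 (b(z, Z) = 1 + (-z³)/2 = 1 - z³/2)
g(M, D) = -9*D + 18*D*M (g(M, D) = -9*((-2*M)*D + D) = -9*(-2*D*M + D) = -9*(D - 2*D*M) = -9*D + 18*D*M)
r(4, -3) - 79*g(0, b(6, 3)) = (-4/9 - ⅑*(-3)) - 711*(1 - ½*6³)*(-1 + 2*0) = (-4/9 + ⅓) - 711*(1 - ½*216)*(-1 + 0) = -⅑ - 711*(1 - 108)*(-1) = -⅑ - 711*(-107)*(-1) = -⅑ - 79*963 = -⅑ - 76077 = -684694/9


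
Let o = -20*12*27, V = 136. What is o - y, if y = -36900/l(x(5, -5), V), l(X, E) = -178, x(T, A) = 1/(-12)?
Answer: -595170/89 ≈ -6687.3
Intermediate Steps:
x(T, A) = -1/12
o = -6480 (o = -240*27 = -6480)
y = 18450/89 (y = -36900/(-178) = -36900*(-1/178) = 18450/89 ≈ 207.30)
o - y = -6480 - 1*18450/89 = -6480 - 18450/89 = -595170/89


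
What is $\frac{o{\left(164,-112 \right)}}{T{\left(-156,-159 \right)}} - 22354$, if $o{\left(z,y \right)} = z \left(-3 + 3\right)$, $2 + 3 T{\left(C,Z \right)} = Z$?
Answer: $-22354$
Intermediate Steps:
$T{\left(C,Z \right)} = - \frac{2}{3} + \frac{Z}{3}$
$o{\left(z,y \right)} = 0$ ($o{\left(z,y \right)} = z 0 = 0$)
$\frac{o{\left(164,-112 \right)}}{T{\left(-156,-159 \right)}} - 22354 = \frac{0}{- \frac{2}{3} + \frac{1}{3} \left(-159\right)} - 22354 = \frac{0}{- \frac{2}{3} - 53} - 22354 = \frac{0}{- \frac{161}{3}} - 22354 = 0 \left(- \frac{3}{161}\right) - 22354 = 0 - 22354 = -22354$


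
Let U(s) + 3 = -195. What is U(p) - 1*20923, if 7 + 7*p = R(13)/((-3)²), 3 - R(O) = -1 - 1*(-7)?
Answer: -21121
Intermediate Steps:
R(O) = -3 (R(O) = 3 - (-1 - 1*(-7)) = 3 - (-1 + 7) = 3 - 1*6 = 3 - 6 = -3)
p = -22/21 (p = -1 + (-3/((-3)²))/7 = -1 + (-3/9)/7 = -1 + (-3*⅑)/7 = -1 + (⅐)*(-⅓) = -1 - 1/21 = -22/21 ≈ -1.0476)
U(s) = -198 (U(s) = -3 - 195 = -198)
U(p) - 1*20923 = -198 - 1*20923 = -198 - 20923 = -21121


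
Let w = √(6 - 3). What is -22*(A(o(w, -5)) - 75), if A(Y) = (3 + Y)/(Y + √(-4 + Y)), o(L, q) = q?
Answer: 27940/17 - 66*I/17 ≈ 1643.5 - 3.8824*I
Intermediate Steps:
w = √3 ≈ 1.7320
A(Y) = (3 + Y)/(Y + √(-4 + Y))
-22*(A(o(w, -5)) - 75) = -22*((3 - 5)/(-5 + √(-4 - 5)) - 75) = -22*(-2/(-5 + √(-9)) - 75) = -22*(-2/(-5 + 3*I) - 75) = -22*(((-5 - 3*I)/34)*(-2) - 75) = -22*(-(-5 - 3*I)/17 - 75) = -22*(-75 - (-5 - 3*I)/17) = 1650 + 22*(-5 - 3*I)/17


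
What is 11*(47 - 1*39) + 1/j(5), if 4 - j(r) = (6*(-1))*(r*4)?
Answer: 10913/124 ≈ 88.008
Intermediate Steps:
j(r) = 4 + 24*r (j(r) = 4 - 6*(-1)*r*4 = 4 - (-6)*4*r = 4 - (-24)*r = 4 + 24*r)
11*(47 - 1*39) + 1/j(5) = 11*(47 - 1*39) + 1/(4 + 24*5) = 11*(47 - 39) + 1/(4 + 120) = 11*8 + 1/124 = 88 + 1/124 = 10913/124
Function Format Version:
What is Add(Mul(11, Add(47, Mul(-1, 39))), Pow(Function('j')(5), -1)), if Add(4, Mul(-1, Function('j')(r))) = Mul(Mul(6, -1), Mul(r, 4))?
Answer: Rational(10913, 124) ≈ 88.008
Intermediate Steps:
Function('j')(r) = Add(4, Mul(24, r)) (Function('j')(r) = Add(4, Mul(-1, Mul(Mul(6, -1), Mul(r, 4)))) = Add(4, Mul(-1, Mul(-6, Mul(4, r)))) = Add(4, Mul(-1, Mul(-24, r))) = Add(4, Mul(24, r)))
Add(Mul(11, Add(47, Mul(-1, 39))), Pow(Function('j')(5), -1)) = Add(Mul(11, Add(47, Mul(-1, 39))), Pow(Add(4, Mul(24, 5)), -1)) = Add(Mul(11, Add(47, -39)), Pow(Add(4, 120), -1)) = Add(Mul(11, 8), Pow(124, -1)) = Add(88, Rational(1, 124)) = Rational(10913, 124)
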